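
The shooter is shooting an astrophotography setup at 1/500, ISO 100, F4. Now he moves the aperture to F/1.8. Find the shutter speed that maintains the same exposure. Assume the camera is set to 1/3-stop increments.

Aperture: f/4 → f/3.5 → f/3.2 → f/2.8 → f/2.5 → f/2.2 → f/2 → f/1.8 — 2 1/3 stops wider (brighter).
Need 2 1/3 stops darker from the shutter speed: 1/500 → 1/640 → 1/800 → 1/1000 → 1/1250 → 1/1600 → 1/2000 → 1/2500.

1/2500s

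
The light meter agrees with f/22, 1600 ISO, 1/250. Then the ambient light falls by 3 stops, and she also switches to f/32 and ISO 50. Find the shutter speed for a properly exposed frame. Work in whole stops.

Scene light: 3 stops darker.
Aperture: f/22 → f/32 — 1 stop stopped down (darker).
ISO: 1600 → 800 → 400 → 200 → 100 → 50 — 5 stops lower (darker).
Net so far: 9 stops darker. Shutter speed: 1/250 → 1/125 → 1/60 → 1/30 → 1/15 → 1/8 → 1/4 → 1/2 → 1 → 2.

2 s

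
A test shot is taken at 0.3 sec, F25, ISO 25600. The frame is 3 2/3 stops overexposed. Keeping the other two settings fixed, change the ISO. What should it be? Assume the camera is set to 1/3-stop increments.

ISO 2000

Overexposed by 3 2/3 stops → need 3 2/3 stops darker.
ISO: 25600 → 20000 → 16000 → 12800 → 10000 → 8000 → 6400 → 5000 → 4000 → 3200 → 2500 → 2000.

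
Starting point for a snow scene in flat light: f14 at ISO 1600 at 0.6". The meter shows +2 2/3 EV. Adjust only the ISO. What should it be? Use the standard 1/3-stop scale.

Overexposed by 2 2/3 stops → need 2 2/3 stops darker.
ISO: 1600 → 1250 → 1000 → 800 → 640 → 500 → 400 → 320 → 250.

ISO 250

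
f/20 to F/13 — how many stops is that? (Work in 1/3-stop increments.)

f/20 → f/18 → f/16 → f/14 → f/13 — count the steps: 4 third-stops = 1 1/3 stops.

1 1/3 stops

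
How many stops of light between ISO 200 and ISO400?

200 → 400 — count the steps: 1 stop.

1 stop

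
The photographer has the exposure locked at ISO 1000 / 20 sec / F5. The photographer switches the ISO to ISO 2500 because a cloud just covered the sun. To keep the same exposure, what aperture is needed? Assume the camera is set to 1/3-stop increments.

ISO: 1000 → 1250 → 1600 → 2000 → 2500 — 1 1/3 stops higher (brighter).
Need 1 1/3 stops darker from the aperture: f/5 → f/5.6 → f/6.3 → f/7.1 → f/8.

f/8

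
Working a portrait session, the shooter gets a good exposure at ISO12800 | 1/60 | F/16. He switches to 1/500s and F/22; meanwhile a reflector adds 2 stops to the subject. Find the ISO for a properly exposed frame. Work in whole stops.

ISO 51200

Scene light: 2 stops brighter.
Shutter speed: 1/60 → 1/125 → 1/250 → 1/500 — 3 stops shorter (darker).
Aperture: f/16 → f/22 — 1 stop narrower (darker).
Net so far: 2 stops darker. ISO: 12800 → 25600 → 51200.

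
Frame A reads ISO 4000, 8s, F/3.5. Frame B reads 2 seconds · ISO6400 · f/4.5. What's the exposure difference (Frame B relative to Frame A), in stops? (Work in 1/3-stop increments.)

2 stops darker

Aperture: f/3.5 → f/4 → f/4.5 — 2/3 stop stopped down (darker).
Shutter speed: 8 → 6 → 5 → 4 → 3.2 → 2.5 → 2 — 2 stops shorter (darker).
ISO: 4000 → 5000 → 6400 — 2/3 stop raised (brighter).
Net: −2/3 −2 +2/3 = −2 stops.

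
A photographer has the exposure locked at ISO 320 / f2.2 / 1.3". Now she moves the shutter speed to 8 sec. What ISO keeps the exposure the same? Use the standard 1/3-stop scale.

ISO 50

Shutter speed: 1.3 → 1.6 → 2 → 2.5 → 3.2 → 4 → 5 → 6 → 8 — 2 2/3 stops longer (brighter).
Need 2 2/3 stops darker from the ISO: 320 → 250 → 200 → 160 → 125 → 100 → 80 → 64 → 50.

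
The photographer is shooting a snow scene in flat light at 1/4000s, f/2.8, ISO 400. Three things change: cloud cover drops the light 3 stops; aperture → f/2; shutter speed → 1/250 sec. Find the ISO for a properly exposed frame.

ISO 100

Scene light: 3 stops darker.
Aperture: f/2.8 → f/2 — 1 stop opened up (brighter).
Shutter speed: 1/4000 → 1/2000 → 1/1000 → 1/500 → 1/250 — 4 stops slower (brighter).
Net so far: 2 stops brighter. ISO: 400 → 200 → 100.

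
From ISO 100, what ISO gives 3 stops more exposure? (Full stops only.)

ISO 800

ISO: 100 → 200 → 400 → 800 — 3 stops higher (brighter).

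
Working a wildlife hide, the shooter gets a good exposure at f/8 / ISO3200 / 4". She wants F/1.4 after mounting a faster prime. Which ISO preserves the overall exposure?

Aperture: f/8 → f/5.6 → f/4 → f/2.8 → f/2 → f/1.4 — 5 stops larger aperture (brighter).
Need 5 stops darker from the ISO: 3200 → 1600 → 800 → 400 → 200 → 100.

ISO 100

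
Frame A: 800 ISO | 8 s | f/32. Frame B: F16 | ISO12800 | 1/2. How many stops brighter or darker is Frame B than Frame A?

Aperture: f/32 → f/22 → f/16 — 2 stops opened up (brighter).
Shutter speed: 8 → 4 → 2 → 1 → 1/2 — 4 stops shorter (darker).
ISO: 800 → 1600 → 3200 → 6400 → 12800 — 4 stops higher (brighter).
Net: +2 −4 +4 = +2 stops.

2 stops brighter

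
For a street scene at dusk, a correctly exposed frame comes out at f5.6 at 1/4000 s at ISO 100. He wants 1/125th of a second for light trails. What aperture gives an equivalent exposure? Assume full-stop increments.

f/32

Shutter speed: 1/4000 → 1/2000 → 1/1000 → 1/500 → 1/250 → 1/125 — 5 stops slower (brighter).
Need 5 stops darker from the aperture: f/5.6 → f/8 → f/11 → f/16 → f/22 → f/32.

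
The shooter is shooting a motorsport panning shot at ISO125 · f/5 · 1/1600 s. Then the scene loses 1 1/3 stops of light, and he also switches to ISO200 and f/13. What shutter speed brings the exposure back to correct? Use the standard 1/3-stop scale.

1/160s

Scene light: 1 1/3 stops darker.
ISO: 125 → 160 → 200 — 2/3 stop higher (brighter).
Aperture: f/5 → f/5.6 → f/6.3 → f/7.1 → f/8 → f/9 → f/10 → f/11 → f/13 — 2 2/3 stops smaller aperture (darker).
Net so far: 3 1/3 stops darker. Shutter speed: 1/1600 → 1/1250 → 1/1000 → 1/800 → 1/640 → 1/500 → 1/400 → 1/320 → 1/250 → 1/200 → 1/160.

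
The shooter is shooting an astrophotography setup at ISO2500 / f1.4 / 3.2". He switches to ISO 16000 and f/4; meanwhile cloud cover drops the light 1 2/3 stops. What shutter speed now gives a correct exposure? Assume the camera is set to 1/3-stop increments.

Scene light: 1 2/3 stops darker.
ISO: 2500 → 3200 → 4000 → 5000 → 6400 → 8000 → 10000 → 12800 → 16000 — 2 2/3 stops higher (brighter).
Aperture: f/1.4 → f/1.6 → f/1.8 → f/2 → f/2.2 → f/2.5 → f/2.8 → f/3.2 → f/3.5 → f/4 — 3 stops smaller aperture (darker).
Net so far: 2 stops darker. Shutter speed: 3.2 → 4 → 5 → 6 → 8 → 10 → 13.

13 s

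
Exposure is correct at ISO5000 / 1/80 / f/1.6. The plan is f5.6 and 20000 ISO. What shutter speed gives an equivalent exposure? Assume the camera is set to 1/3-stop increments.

Aperture: f/1.6 → f/1.8 → f/2 → f/2.2 → f/2.5 → f/2.8 → f/3.2 → f/3.5 → f/4 → f/4.5 → f/5 → f/5.6 — 3 2/3 stops stopped down (darker).
ISO: 5000 → 6400 → 8000 → 10000 → 12800 → 16000 → 20000 — 2 stops raised (brighter).
Net change so far: 1 2/3 stops darker. Offset with the shutter speed: 1/80 → 1/60 → 1/50 → 1/40 → 1/30 → 1/25.

1/25s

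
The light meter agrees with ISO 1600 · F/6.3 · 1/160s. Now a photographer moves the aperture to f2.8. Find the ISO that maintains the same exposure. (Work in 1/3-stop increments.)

Aperture: f/6.3 → f/5.6 → f/5 → f/4.5 → f/4 → f/3.5 → f/3.2 → f/2.8 — 2 1/3 stops wider (brighter).
Need 2 1/3 stops darker from the ISO: 1600 → 1250 → 1000 → 800 → 640 → 500 → 400 → 320.

ISO 320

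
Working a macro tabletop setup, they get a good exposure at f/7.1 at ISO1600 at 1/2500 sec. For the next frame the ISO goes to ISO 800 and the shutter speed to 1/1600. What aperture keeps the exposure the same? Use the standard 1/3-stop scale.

ISO: 1600 → 1250 → 1000 → 800 — 1 stop dropped (darker).
Shutter speed: 1/2500 → 1/2000 → 1/1600 — 2/3 stop slower (brighter).
Net change so far: 1/3 stop darker. Offset with the aperture: f/7.1 → f/6.3.

f/6.3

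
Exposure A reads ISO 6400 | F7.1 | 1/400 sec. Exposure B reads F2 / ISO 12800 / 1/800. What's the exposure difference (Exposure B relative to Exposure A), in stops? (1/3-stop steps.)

3 2/3 stops brighter

Aperture: f/7.1 → f/6.3 → f/5.6 → f/5 → f/4.5 → f/4 → f/3.5 → f/3.2 → f/2.8 → f/2.5 → f/2.2 → f/2 — 3 2/3 stops wider (brighter).
Shutter speed: 1/400 → 1/500 → 1/640 → 1/800 — 1 stop faster (darker).
ISO: 6400 → 8000 → 10000 → 12800 — 1 stop raised (brighter).
Net: +3 2/3 −1 +1 = +3 2/3 stops.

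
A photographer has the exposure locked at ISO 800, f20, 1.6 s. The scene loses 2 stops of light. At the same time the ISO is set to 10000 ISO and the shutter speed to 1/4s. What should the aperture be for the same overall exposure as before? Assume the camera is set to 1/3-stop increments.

f/14

Scene light: 2 stops darker.
ISO: 800 → 1000 → 1250 → 1600 → 2000 → 2500 → 3200 → 4000 → 5000 → 6400 → 8000 → 10000 — 3 2/3 stops higher (brighter).
Shutter speed: 1.6 → 1.3 → 1 → 0.8 → 0.6 → 0.5 → 0.4 → 0.3 → 1/4 — 2 2/3 stops shorter (darker).
Net so far: 1 stop darker. Aperture: f/20 → f/18 → f/16 → f/14.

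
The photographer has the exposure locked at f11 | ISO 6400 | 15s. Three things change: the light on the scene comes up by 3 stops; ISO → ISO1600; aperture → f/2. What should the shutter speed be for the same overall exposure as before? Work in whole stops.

Scene light: 3 stops brighter.
ISO: 6400 → 3200 → 1600 — 2 stops dropped (darker).
Aperture: f/11 → f/8 → f/5.6 → f/4 → f/2.8 → f/2 — 5 stops opened up (brighter).
Net so far: 6 stops brighter. Shutter speed: 15 → 8 → 4 → 2 → 1 → 1/2 → 1/4.

1/4s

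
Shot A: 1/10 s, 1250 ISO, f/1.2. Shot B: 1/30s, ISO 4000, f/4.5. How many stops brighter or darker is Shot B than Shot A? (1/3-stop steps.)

Aperture: f/1.2 → f/1.4 → f/1.6 → f/1.8 → f/2 → f/2.2 → f/2.5 → f/2.8 → f/3.2 → f/3.5 → f/4 → f/4.5 — 3 2/3 stops smaller aperture (darker).
Shutter speed: 1/10 → 1/13 → 1/15 → 1/20 → 1/25 → 1/30 — 1 2/3 stops faster (darker).
ISO: 1250 → 1600 → 2000 → 2500 → 3200 → 4000 — 1 2/3 stops higher (brighter).
Net: −3 2/3 −1 2/3 +1 2/3 = −3 2/3 stops.

3 2/3 stops darker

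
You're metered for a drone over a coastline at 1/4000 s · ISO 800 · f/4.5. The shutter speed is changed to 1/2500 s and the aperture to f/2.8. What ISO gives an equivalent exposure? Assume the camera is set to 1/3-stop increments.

ISO 200

Shutter speed: 1/4000 → 1/3200 → 1/2500 — 2/3 stop longer (brighter).
Aperture: f/4.5 → f/4 → f/3.5 → f/3.2 → f/2.8 — 1 1/3 stops wider (brighter).
Net change so far: 2 stops brighter. Offset with the ISO: 800 → 640 → 500 → 400 → 320 → 250 → 200.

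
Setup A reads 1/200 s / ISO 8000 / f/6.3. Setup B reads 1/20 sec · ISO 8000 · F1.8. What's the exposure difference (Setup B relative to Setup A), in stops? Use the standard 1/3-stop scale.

7 stops brighter

Aperture: f/6.3 → f/5.6 → f/5 → f/4.5 → f/4 → f/3.5 → f/3.2 → f/2.8 → f/2.5 → f/2.2 → f/2 → f/1.8 — 3 2/3 stops wider (brighter).
Shutter speed: 1/200 → 1/160 → 1/125 → 1/100 → 1/80 → 1/60 → 1/50 → 1/40 → 1/30 → 1/25 → 1/20 — 3 1/3 stops slower (brighter).
ISO: unchanged.
Net: +3 2/3 +3 1/3 = +7 stops.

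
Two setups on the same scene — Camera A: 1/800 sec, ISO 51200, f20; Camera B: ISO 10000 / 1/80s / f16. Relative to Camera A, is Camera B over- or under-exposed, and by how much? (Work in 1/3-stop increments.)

Aperture: f/20 → f/18 → f/16 — 2/3 stop wider (brighter).
Shutter speed: 1/800 → 1/640 → 1/500 → 1/400 → 1/320 → 1/250 → 1/200 → 1/160 → 1/125 → 1/100 → 1/80 — 3 1/3 stops longer (brighter).
ISO: 51200 → 40000 → 32000 → 25600 → 20000 → 16000 → 12800 → 10000 — 2 1/3 stops lower (darker).
Net: +2/3 +3 1/3 −2 1/3 = +1 2/3 stops.

1 2/3 stops brighter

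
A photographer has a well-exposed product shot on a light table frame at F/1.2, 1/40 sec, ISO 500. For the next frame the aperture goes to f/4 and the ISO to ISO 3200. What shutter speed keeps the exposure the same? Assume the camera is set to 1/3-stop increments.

Aperture: f/1.2 → f/1.4 → f/1.6 → f/1.8 → f/2 → f/2.2 → f/2.5 → f/2.8 → f/3.2 → f/3.5 → f/4 — 3 1/3 stops stopped down (darker).
ISO: 500 → 640 → 800 → 1000 → 1250 → 1600 → 2000 → 2500 → 3200 — 2 2/3 stops raised (brighter).
Net change so far: 2/3 stop darker. Offset with the shutter speed: 1/40 → 1/30 → 1/25.

1/25s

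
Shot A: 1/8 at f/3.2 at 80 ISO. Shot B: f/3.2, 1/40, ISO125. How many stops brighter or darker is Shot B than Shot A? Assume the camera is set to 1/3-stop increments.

1 2/3 stops darker

Aperture: unchanged.
Shutter speed: 1/8 → 1/10 → 1/13 → 1/15 → 1/20 → 1/25 → 1/30 → 1/40 — 2 1/3 stops faster (darker).
ISO: 80 → 100 → 125 — 2/3 stop raised (brighter).
Net: −2 1/3 +2/3 = −1 2/3 stops.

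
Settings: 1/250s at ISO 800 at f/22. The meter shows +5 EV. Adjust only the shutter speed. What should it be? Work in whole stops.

1/8000s

Overexposed by 5 stops → need 5 stops darker.
Shutter speed: 1/250 → 1/500 → 1/1000 → 1/2000 → 1/4000 → 1/8000.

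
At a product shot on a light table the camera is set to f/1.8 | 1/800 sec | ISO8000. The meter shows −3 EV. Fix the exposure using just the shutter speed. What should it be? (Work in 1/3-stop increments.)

1/100s

Underexposed by 3 stops → need 3 stops brighter.
Shutter speed: 1/800 → 1/640 → 1/500 → 1/400 → 1/320 → 1/250 → 1/200 → 1/160 → 1/125 → 1/100.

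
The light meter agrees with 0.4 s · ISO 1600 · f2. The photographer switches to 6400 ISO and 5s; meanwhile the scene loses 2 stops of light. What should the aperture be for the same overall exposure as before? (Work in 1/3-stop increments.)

Scene light: 2 stops darker.
ISO: 1600 → 2000 → 2500 → 3200 → 4000 → 5000 → 6400 — 2 stops higher (brighter).
Shutter speed: 0.4 → 0.5 → 0.6 → 0.8 → 1 → 1.3 → 1.6 → 2 → 2.5 → 3.2 → 4 → 5 — 3 2/3 stops longer (brighter).
Net so far: 3 2/3 stops brighter. Aperture: f/2 → f/2.2 → f/2.5 → f/2.8 → f/3.2 → f/3.5 → f/4 → f/4.5 → f/5 → f/5.6 → f/6.3 → f/7.1.

f/7.1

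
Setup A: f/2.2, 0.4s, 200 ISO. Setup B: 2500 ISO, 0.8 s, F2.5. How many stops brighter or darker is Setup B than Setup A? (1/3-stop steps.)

4 1/3 stops brighter

Aperture: f/2.2 → f/2.5 — 1/3 stop stopped down (darker).
Shutter speed: 0.4 → 0.5 → 0.6 → 0.8 — 1 stop slower (brighter).
ISO: 200 → 250 → 320 → 400 → 500 → 640 → 800 → 1000 → 1250 → 1600 → 2000 → 2500 — 3 2/3 stops raised (brighter).
Net: −1/3 +1 +3 2/3 = +4 1/3 stops.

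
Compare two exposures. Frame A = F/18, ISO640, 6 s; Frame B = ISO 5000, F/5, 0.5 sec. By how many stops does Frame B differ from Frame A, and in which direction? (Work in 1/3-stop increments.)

Aperture: f/18 → f/16 → f/14 → f/13 → f/11 → f/10 → f/9 → f/8 → f/7.1 → f/6.3 → f/5.6 → f/5 — 3 2/3 stops wider (brighter).
Shutter speed: 6 → 5 → 4 → 3.2 → 2.5 → 2 → 1.6 → 1.3 → 1 → 0.8 → 0.6 → 0.5 — 3 2/3 stops faster (darker).
ISO: 640 → 800 → 1000 → 1250 → 1600 → 2000 → 2500 → 3200 → 4000 → 5000 — 3 stops higher (brighter).
Net: +3 2/3 −3 2/3 +3 = +3 stops.

3 stops brighter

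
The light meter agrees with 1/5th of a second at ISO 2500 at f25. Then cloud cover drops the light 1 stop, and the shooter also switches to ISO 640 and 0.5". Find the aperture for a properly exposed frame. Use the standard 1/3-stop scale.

f/14

Scene light: 1 stop darker.
ISO: 2500 → 2000 → 1600 → 1250 → 1000 → 800 → 640 — 2 stops lower (darker).
Shutter speed: 1/5 → 1/4 → 0.3 → 0.4 → 0.5 — 1 1/3 stops slower (brighter).
Net so far: 1 2/3 stops darker. Aperture: f/25 → f/22 → f/20 → f/18 → f/16 → f/14.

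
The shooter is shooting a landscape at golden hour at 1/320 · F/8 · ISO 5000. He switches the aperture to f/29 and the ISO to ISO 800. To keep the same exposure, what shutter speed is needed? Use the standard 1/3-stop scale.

Aperture: f/8 → f/9 → f/10 → f/11 → f/13 → f/14 → f/16 → f/18 → f/20 → f/22 → f/25 → f/29 — 3 2/3 stops smaller aperture (darker).
ISO: 5000 → 4000 → 3200 → 2500 → 2000 → 1600 → 1250 → 1000 → 800 — 2 2/3 stops lower (darker).
Net change so far: 6 1/3 stops darker. Offset with the shutter speed: 1/320 → 1/250 → 1/200 → 1/160 → 1/125 → 1/100 → 1/80 → 1/60 → 1/50 → 1/40 → 1/30 → 1/25 → 1/20 → 1/15 → 1/13 → 1/10 → 1/8 → 1/6 → 1/5 → 1/4.

1/4s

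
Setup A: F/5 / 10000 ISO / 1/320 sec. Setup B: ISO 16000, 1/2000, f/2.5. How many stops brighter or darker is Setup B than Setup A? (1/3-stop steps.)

Aperture: f/5 → f/4.5 → f/4 → f/3.5 → f/3.2 → f/2.8 → f/2.5 — 2 stops larger aperture (brighter).
Shutter speed: 1/320 → 1/400 → 1/500 → 1/640 → 1/800 → 1/1000 → 1/1250 → 1/1600 → 1/2000 — 2 2/3 stops shorter (darker).
ISO: 10000 → 12800 → 16000 — 2/3 stop higher (brighter).
Net: +2 −2 2/3 +2/3 = 0 stops.

same exposure (0 stops)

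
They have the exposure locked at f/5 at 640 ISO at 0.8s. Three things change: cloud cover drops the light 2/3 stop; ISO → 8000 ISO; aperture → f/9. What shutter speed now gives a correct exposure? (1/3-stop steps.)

Scene light: 2/3 stop darker.
ISO: 640 → 800 → 1000 → 1250 → 1600 → 2000 → 2500 → 3200 → 4000 → 5000 → 6400 → 8000 — 3 2/3 stops raised (brighter).
Aperture: f/5 → f/5.6 → f/6.3 → f/7.1 → f/8 → f/9 — 1 2/3 stops smaller aperture (darker).
Net so far: 1 1/3 stops brighter. Shutter speed: 0.8 → 0.6 → 0.5 → 0.4 → 0.3.

0.3 s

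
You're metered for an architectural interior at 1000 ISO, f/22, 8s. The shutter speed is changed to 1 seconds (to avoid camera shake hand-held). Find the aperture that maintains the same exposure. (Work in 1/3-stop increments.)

Shutter speed: 8 → 6 → 5 → 4 → 3.2 → 2.5 → 2 → 1.6 → 1.3 → 1 — 3 stops shorter (darker).
Need 3 stops brighter from the aperture: f/22 → f/20 → f/18 → f/16 → f/14 → f/13 → f/11 → f/10 → f/9 → f/8.

f/8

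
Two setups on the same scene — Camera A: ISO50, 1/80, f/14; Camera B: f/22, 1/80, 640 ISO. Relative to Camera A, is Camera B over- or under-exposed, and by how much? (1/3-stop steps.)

Aperture: f/14 → f/16 → f/18 → f/20 → f/22 — 1 1/3 stops stopped down (darker).
Shutter speed: unchanged.
ISO: 50 → 64 → 80 → 100 → 125 → 160 → 200 → 250 → 320 → 400 → 500 → 640 — 3 2/3 stops raised (brighter).
Net: −1 1/3 +3 2/3 = +2 1/3 stops.

2 1/3 stops brighter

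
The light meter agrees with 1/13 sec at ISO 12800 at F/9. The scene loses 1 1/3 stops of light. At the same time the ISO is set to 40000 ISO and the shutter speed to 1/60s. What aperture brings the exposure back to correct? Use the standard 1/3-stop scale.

Scene light: 1 1/3 stops darker.
ISO: 12800 → 16000 → 20000 → 25600 → 32000 → 40000 — 1 2/3 stops raised (brighter).
Shutter speed: 1/13 → 1/15 → 1/20 → 1/25 → 1/30 → 1/40 → 1/50 → 1/60 — 2 1/3 stops faster (darker).
Net so far: 2 stops darker. Aperture: f/9 → f/8 → f/7.1 → f/6.3 → f/5.6 → f/5 → f/4.5.

f/4.5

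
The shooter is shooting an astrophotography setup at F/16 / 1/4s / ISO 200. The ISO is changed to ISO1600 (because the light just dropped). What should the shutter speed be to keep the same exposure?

1/30s

ISO: 200 → 400 → 800 → 1600 — 3 stops raised (brighter).
Need 3 stops darker from the shutter speed: 1/4 → 1/8 → 1/15 → 1/30.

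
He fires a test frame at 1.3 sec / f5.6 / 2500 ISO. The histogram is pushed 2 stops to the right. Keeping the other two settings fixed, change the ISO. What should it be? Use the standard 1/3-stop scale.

Overexposed by 2 stops → need 2 stops darker.
ISO: 2500 → 2000 → 1600 → 1250 → 1000 → 800 → 640.

ISO 640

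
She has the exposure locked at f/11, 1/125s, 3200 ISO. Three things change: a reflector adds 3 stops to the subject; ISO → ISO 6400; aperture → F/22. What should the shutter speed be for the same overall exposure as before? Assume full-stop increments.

1/500s

Scene light: 3 stops brighter.
ISO: 3200 → 6400 — 1 stop higher (brighter).
Aperture: f/11 → f/16 → f/22 — 2 stops stopped down (darker).
Net so far: 2 stops brighter. Shutter speed: 1/125 → 1/250 → 1/500.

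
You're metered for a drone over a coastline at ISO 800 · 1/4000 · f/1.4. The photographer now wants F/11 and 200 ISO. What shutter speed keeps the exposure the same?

Aperture: f/1.4 → f/2 → f/2.8 → f/4 → f/5.6 → f/8 → f/11 — 6 stops stopped down (darker).
ISO: 800 → 400 → 200 — 2 stops dropped (darker).
Net change so far: 8 stops darker. Offset with the shutter speed: 1/4000 → 1/2000 → 1/1000 → 1/500 → 1/250 → 1/125 → 1/60 → 1/30 → 1/15.

1/15s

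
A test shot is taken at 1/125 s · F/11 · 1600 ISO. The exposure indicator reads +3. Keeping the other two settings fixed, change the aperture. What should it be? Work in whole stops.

Overexposed by 3 stops → need 3 stops darker.
Aperture: f/11 → f/16 → f/22 → f/32.

f/32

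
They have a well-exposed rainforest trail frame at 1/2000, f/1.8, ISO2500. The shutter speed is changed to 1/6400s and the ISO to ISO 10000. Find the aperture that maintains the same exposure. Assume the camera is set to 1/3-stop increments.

Shutter speed: 1/2000 → 1/2500 → 1/3200 → 1/4000 → 1/5000 → 1/6400 — 1 2/3 stops shorter (darker).
ISO: 2500 → 3200 → 4000 → 5000 → 6400 → 8000 → 10000 — 2 stops raised (brighter).
Net change so far: 1/3 stop brighter. Offset with the aperture: f/1.8 → f/2.

f/2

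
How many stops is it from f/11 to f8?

f/11 → f/8 — count the steps: 1 stop.

1 stop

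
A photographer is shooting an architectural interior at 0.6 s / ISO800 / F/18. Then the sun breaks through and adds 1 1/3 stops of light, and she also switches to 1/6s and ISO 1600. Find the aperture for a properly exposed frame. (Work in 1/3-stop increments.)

Scene light: 1 1/3 stops brighter.
Shutter speed: 0.6 → 0.5 → 0.4 → 0.3 → 1/4 → 1/5 → 1/6 — 2 stops shorter (darker).
ISO: 800 → 1000 → 1250 → 1600 — 1 stop higher (brighter).
Net so far: 1/3 stop brighter. Aperture: f/18 → f/20.

f/20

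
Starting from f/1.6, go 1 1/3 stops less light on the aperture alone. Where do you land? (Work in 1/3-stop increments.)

Aperture: f/1.6 → f/1.8 → f/2 → f/2.2 → f/2.5 — 1 1/3 stops narrower (darker).

f/2.5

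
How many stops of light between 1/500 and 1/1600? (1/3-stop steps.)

1/500 → 1/640 → 1/800 → 1/1000 → 1/1250 → 1/1600 — count the steps: 5 third-stops = 1 2/3 stops.

1 2/3 stops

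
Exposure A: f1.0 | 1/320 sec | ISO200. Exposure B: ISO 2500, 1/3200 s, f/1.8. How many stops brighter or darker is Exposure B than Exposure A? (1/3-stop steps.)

Aperture: f/1.0 → f/1.1 → f/1.2 → f/1.4 → f/1.6 → f/1.8 — 1 2/3 stops smaller aperture (darker).
Shutter speed: 1/320 → 1/400 → 1/500 → 1/640 → 1/800 → 1/1000 → 1/1250 → 1/1600 → 1/2000 → 1/2500 → 1/3200 — 3 1/3 stops shorter (darker).
ISO: 200 → 250 → 320 → 400 → 500 → 640 → 800 → 1000 → 1250 → 1600 → 2000 → 2500 — 3 2/3 stops higher (brighter).
Net: −1 2/3 −3 1/3 +3 2/3 = −1 1/3 stops.

1 1/3 stops darker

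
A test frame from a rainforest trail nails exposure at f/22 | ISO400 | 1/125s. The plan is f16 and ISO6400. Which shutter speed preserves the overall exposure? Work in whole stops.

Aperture: f/22 → f/16 — 1 stop wider (brighter).
ISO: 400 → 800 → 1600 → 3200 → 6400 — 4 stops raised (brighter).
Net change so far: 5 stops brighter. Offset with the shutter speed: 1/125 → 1/250 → 1/500 → 1/1000 → 1/2000 → 1/4000.

1/4000s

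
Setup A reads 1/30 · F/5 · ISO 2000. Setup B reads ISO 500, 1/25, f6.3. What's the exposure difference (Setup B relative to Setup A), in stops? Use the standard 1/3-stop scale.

Aperture: f/5 → f/5.6 → f/6.3 — 2/3 stop stopped down (darker).
Shutter speed: 1/30 → 1/25 — 1/3 stop slower (brighter).
ISO: 2000 → 1600 → 1250 → 1000 → 800 → 640 → 500 — 2 stops lower (darker).
Net: −2/3 +1/3 −2 = −2 1/3 stops.

2 1/3 stops darker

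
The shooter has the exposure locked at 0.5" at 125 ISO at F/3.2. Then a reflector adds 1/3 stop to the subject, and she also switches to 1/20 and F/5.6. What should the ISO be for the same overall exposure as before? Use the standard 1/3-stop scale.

ISO 3200

Scene light: 1/3 stop brighter.
Shutter speed: 0.5 → 0.4 → 0.3 → 1/4 → 1/5 → 1/6 → 1/8 → 1/10 → 1/13 → 1/15 → 1/20 — 3 1/3 stops faster (darker).
Aperture: f/3.2 → f/3.5 → f/4 → f/4.5 → f/5 → f/5.6 — 1 2/3 stops smaller aperture (darker).
Net so far: 4 2/3 stops darker. ISO: 125 → 160 → 200 → 250 → 320 → 400 → 500 → 640 → 800 → 1000 → 1250 → 1600 → 2000 → 2500 → 3200.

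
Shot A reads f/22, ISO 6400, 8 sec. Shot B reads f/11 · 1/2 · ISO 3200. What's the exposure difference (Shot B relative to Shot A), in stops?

Aperture: f/22 → f/16 → f/11 — 2 stops larger aperture (brighter).
Shutter speed: 8 → 4 → 2 → 1 → 1/2 — 4 stops shorter (darker).
ISO: 6400 → 3200 — 1 stop dropped (darker).
Net: +2 −4 −1 = −3 stops.

3 stops darker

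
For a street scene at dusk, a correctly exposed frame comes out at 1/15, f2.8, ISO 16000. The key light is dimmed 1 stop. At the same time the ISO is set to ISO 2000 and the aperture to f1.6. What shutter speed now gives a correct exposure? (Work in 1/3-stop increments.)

Scene light: 1 stop darker.
ISO: 16000 → 12800 → 10000 → 8000 → 6400 → 5000 → 4000 → 3200 → 2500 → 2000 — 3 stops lower (darker).
Aperture: f/2.8 → f/2.5 → f/2.2 → f/2 → f/1.8 → f/1.6 — 1 2/3 stops wider (brighter).
Net so far: 2 1/3 stops darker. Shutter speed: 1/15 → 1/13 → 1/10 → 1/8 → 1/6 → 1/5 → 1/4 → 0.3.

0.3 s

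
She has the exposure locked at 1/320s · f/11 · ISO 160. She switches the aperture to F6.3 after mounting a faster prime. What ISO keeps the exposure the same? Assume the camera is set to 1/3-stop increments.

Aperture: f/11 → f/10 → f/9 → f/8 → f/7.1 → f/6.3 — 1 2/3 stops larger aperture (brighter).
Need 1 2/3 stops darker from the ISO: 160 → 125 → 100 → 80 → 64 → 50.

ISO 50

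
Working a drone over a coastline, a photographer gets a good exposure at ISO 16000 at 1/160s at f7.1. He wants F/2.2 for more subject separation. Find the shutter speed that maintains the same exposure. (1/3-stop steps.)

1/1600s

Aperture: f/7.1 → f/6.3 → f/5.6 → f/5 → f/4.5 → f/4 → f/3.5 → f/3.2 → f/2.8 → f/2.5 → f/2.2 — 3 1/3 stops wider (brighter).
Need 3 1/3 stops darker from the shutter speed: 1/160 → 1/200 → 1/250 → 1/320 → 1/400 → 1/500 → 1/640 → 1/800 → 1/1000 → 1/1250 → 1/1600.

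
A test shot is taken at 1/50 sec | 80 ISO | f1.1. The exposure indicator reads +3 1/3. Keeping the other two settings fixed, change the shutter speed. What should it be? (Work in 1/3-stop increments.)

1/500s

Overexposed by 3 1/3 stops → need 3 1/3 stops darker.
Shutter speed: 1/50 → 1/60 → 1/80 → 1/100 → 1/125 → 1/160 → 1/200 → 1/250 → 1/320 → 1/400 → 1/500.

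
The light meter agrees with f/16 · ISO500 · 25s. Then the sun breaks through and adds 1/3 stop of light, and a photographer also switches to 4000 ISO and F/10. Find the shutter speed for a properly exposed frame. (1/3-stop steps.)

Scene light: 1/3 stop brighter.
ISO: 500 → 640 → 800 → 1000 → 1250 → 1600 → 2000 → 2500 → 3200 → 4000 — 3 stops higher (brighter).
Aperture: f/16 → f/14 → f/13 → f/11 → f/10 — 1 1/3 stops larger aperture (brighter).
Net so far: 4 2/3 stops brighter. Shutter speed: 25 → 20 → 15 → 13 → 10 → 8 → 6 → 5 → 4 → 3.2 → 2.5 → 2 → 1.6 → 1.3 → 1.

1 s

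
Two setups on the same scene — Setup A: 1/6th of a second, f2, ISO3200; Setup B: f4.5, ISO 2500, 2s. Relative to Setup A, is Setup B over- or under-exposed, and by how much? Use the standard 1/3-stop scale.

Aperture: f/2 → f/2.2 → f/2.5 → f/2.8 → f/3.2 → f/3.5 → f/4 → f/4.5 — 2 1/3 stops smaller aperture (darker).
Shutter speed: 1/6 → 1/5 → 1/4 → 0.3 → 0.4 → 0.5 → 0.6 → 0.8 → 1 → 1.3 → 1.6 → 2 — 3 2/3 stops longer (brighter).
ISO: 3200 → 2500 — 1/3 stop dropped (darker).
Net: −2 1/3 +3 2/3 −1/3 = +1 stop.

1 stop brighter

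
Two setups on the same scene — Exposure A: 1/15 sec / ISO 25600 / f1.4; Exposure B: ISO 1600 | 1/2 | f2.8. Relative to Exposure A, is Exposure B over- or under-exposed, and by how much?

3 stops darker

Aperture: f/1.4 → f/2 → f/2.8 — 2 stops smaller aperture (darker).
Shutter speed: 1/15 → 1/8 → 1/4 → 1/2 — 3 stops longer (brighter).
ISO: 25600 → 12800 → 6400 → 3200 → 1600 — 4 stops lower (darker).
Net: −2 +3 −4 = −3 stops.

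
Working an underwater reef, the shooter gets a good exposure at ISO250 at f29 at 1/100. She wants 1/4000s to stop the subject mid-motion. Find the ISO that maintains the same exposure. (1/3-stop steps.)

Shutter speed: 1/100 → 1/125 → 1/160 → 1/200 → 1/250 → 1/320 → 1/400 → 1/500 → 1/640 → 1/800 → 1/1000 → 1/1250 → 1/1600 → 1/2000 → 1/2500 → 1/3200 → 1/4000 — 5 1/3 stops shorter (darker).
Need 5 1/3 stops brighter from the ISO: 250 → 320 → 400 → 500 → 640 → 800 → 1000 → 1250 → 1600 → 2000 → 2500 → 3200 → 4000 → 5000 → 6400 → 8000 → 10000.

ISO 10000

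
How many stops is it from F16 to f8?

f/16 → f/11 → f/8 — count the steps: 2 stops.

2 stops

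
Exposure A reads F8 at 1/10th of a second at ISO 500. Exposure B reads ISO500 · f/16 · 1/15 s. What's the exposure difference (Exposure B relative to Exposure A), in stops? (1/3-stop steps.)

2 2/3 stops darker

Aperture: f/8 → f/9 → f/10 → f/11 → f/13 → f/14 → f/16 — 2 stops stopped down (darker).
Shutter speed: 1/10 → 1/13 → 1/15 — 2/3 stop faster (darker).
ISO: unchanged.
Net: −2 −2/3 = −2 2/3 stops.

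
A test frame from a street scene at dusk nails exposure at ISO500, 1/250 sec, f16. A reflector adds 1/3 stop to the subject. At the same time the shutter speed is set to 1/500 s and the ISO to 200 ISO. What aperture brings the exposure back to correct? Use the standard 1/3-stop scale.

f/8

Scene light: 1/3 stop brighter.
Shutter speed: 1/250 → 1/320 → 1/400 → 1/500 — 1 stop faster (darker).
ISO: 500 → 400 → 320 → 250 → 200 — 1 1/3 stops lower (darker).
Net so far: 2 stops darker. Aperture: f/16 → f/14 → f/13 → f/11 → f/10 → f/9 → f/8.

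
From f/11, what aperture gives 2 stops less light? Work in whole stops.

Aperture: f/11 → f/16 → f/22 — 2 stops smaller aperture (darker).

f/22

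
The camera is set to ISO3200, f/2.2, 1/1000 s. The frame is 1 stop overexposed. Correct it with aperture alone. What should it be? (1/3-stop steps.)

f/3.2

Overexposed by 1 stop → need 1 stop darker.
Aperture: f/2.2 → f/2.5 → f/2.8 → f/3.2.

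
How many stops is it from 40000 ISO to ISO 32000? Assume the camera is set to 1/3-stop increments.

1/3 stop

40000 → 32000 — count the steps: 1 third-stops = 1/3 stop.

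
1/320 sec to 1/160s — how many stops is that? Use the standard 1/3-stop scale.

1 stop

1/320 → 1/250 → 1/200 → 1/160 — count the steps: 3 third-stops = 1 stop.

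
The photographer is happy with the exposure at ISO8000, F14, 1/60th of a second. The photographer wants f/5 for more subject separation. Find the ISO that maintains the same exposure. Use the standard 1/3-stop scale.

Aperture: f/14 → f/13 → f/11 → f/10 → f/9 → f/8 → f/7.1 → f/6.3 → f/5.6 → f/5 — 3 stops wider (brighter).
Need 3 stops darker from the ISO: 8000 → 6400 → 5000 → 4000 → 3200 → 2500 → 2000 → 1600 → 1250 → 1000.

ISO 1000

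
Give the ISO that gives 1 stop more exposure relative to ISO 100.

ISO 200

ISO: 100 → 200 — 1 stop raised (brighter).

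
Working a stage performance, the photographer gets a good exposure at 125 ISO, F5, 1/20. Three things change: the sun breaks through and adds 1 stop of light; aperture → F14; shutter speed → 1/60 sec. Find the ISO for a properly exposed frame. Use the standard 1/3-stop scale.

Scene light: 1 stop brighter.
Aperture: f/5 → f/5.6 → f/6.3 → f/7.1 → f/8 → f/9 → f/10 → f/11 → f/13 → f/14 — 3 stops narrower (darker).
Shutter speed: 1/20 → 1/25 → 1/30 → 1/40 → 1/50 → 1/60 — 1 2/3 stops faster (darker).
Net so far: 3 2/3 stops darker. ISO: 125 → 160 → 200 → 250 → 320 → 400 → 500 → 640 → 800 → 1000 → 1250 → 1600.

ISO 1600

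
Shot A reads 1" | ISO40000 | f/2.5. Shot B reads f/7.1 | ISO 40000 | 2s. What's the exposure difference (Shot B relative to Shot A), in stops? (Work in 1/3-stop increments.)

Aperture: f/2.5 → f/2.8 → f/3.2 → f/3.5 → f/4 → f/4.5 → f/5 → f/5.6 → f/6.3 → f/7.1 — 3 stops stopped down (darker).
Shutter speed: 1 → 1.3 → 1.6 → 2 — 1 stop slower (brighter).
ISO: unchanged.
Net: −3 +1 = −2 stops.

2 stops darker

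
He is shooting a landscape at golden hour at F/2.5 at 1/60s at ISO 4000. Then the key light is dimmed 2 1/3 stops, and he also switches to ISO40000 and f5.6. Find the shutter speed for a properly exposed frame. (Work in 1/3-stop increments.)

1/25s

Scene light: 2 1/3 stops darker.
ISO: 4000 → 5000 → 6400 → 8000 → 10000 → 12800 → 16000 → 20000 → 25600 → 32000 → 40000 — 3 1/3 stops higher (brighter).
Aperture: f/2.5 → f/2.8 → f/3.2 → f/3.5 → f/4 → f/4.5 → f/5 → f/5.6 — 2 1/3 stops stopped down (darker).
Net so far: 1 1/3 stops darker. Shutter speed: 1/60 → 1/50 → 1/40 → 1/30 → 1/25.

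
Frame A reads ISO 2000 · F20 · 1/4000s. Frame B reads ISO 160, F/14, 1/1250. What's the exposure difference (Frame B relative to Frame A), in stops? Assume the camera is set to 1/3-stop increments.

Aperture: f/20 → f/18 → f/16 → f/14 — 1 stop opened up (brighter).
Shutter speed: 1/4000 → 1/3200 → 1/2500 → 1/2000 → 1/1600 → 1/1250 — 1 2/3 stops slower (brighter).
ISO: 2000 → 1600 → 1250 → 1000 → 800 → 640 → 500 → 400 → 320 → 250 → 200 → 160 — 3 2/3 stops dropped (darker).
Net: +1 +1 2/3 −3 2/3 = −1 stop.

1 stop darker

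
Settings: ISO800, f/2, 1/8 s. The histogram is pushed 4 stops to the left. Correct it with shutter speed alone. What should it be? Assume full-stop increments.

2 s

Underexposed by 4 stops → need 4 stops brighter.
Shutter speed: 1/8 → 1/4 → 1/2 → 1 → 2.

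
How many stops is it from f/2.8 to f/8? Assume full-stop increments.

f/2.8 → f/4 → f/5.6 → f/8 — count the steps: 3 stops.

3 stops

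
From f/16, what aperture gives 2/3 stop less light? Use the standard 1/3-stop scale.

Aperture: f/16 → f/18 → f/20 — 2/3 stop smaller aperture (darker).

f/20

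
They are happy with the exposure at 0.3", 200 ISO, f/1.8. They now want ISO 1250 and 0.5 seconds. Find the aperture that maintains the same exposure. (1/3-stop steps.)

f/5.6

ISO: 200 → 250 → 320 → 400 → 500 → 640 → 800 → 1000 → 1250 — 2 2/3 stops higher (brighter).
Shutter speed: 0.3 → 0.4 → 0.5 — 2/3 stop longer (brighter).
Net change so far: 3 1/3 stops brighter. Offset with the aperture: f/1.8 → f/2 → f/2.2 → f/2.5 → f/2.8 → f/3.2 → f/3.5 → f/4 → f/4.5 → f/5 → f/5.6.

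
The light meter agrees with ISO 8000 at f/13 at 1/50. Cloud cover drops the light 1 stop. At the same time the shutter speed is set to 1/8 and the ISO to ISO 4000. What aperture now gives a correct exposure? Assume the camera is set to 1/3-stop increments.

f/16

Scene light: 1 stop darker.
Shutter speed: 1/50 → 1/40 → 1/30 → 1/25 → 1/20 → 1/15 → 1/13 → 1/10 → 1/8 — 2 2/3 stops longer (brighter).
ISO: 8000 → 6400 → 5000 → 4000 — 1 stop lower (darker).
Net so far: 2/3 stop brighter. Aperture: f/13 → f/14 → f/16.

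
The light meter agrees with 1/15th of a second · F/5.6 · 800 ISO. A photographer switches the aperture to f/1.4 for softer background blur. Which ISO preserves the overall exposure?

ISO 50

Aperture: f/5.6 → f/4 → f/2.8 → f/2 → f/1.4 — 4 stops opened up (brighter).
Need 4 stops darker from the ISO: 800 → 400 → 200 → 100 → 50.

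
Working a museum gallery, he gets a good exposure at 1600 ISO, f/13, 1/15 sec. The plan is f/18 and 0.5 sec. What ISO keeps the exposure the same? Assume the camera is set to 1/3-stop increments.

ISO 400

Aperture: f/13 → f/14 → f/16 → f/18 — 1 stop stopped down (darker).
Shutter speed: 1/15 → 1/13 → 1/10 → 1/8 → 1/6 → 1/5 → 1/4 → 0.3 → 0.4 → 0.5 — 3 stops slower (brighter).
Net change so far: 2 stops brighter. Offset with the ISO: 1600 → 1250 → 1000 → 800 → 640 → 500 → 400.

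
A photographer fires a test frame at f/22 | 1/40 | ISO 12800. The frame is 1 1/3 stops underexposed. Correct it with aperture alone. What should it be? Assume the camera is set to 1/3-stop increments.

Underexposed by 1 1/3 stops → need 1 1/3 stops brighter.
Aperture: f/22 → f/20 → f/18 → f/16 → f/14.

f/14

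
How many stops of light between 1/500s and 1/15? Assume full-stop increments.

5 stops

1/500 → 1/250 → 1/125 → 1/60 → 1/30 → 1/15 — count the steps: 5 stops.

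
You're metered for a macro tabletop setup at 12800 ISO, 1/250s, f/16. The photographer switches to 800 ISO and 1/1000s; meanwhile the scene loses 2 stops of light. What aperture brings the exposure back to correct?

f/1.0

Scene light: 2 stops darker.
ISO: 12800 → 6400 → 3200 → 1600 → 800 — 4 stops lower (darker).
Shutter speed: 1/250 → 1/500 → 1/1000 — 2 stops faster (darker).
Net so far: 8 stops darker. Aperture: f/16 → f/11 → f/8 → f/5.6 → f/4 → f/2.8 → f/2 → f/1.4 → f/1.0.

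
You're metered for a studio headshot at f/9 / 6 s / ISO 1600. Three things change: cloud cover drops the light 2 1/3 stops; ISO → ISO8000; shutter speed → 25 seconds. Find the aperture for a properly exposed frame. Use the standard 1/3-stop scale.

Scene light: 2 1/3 stops darker.
ISO: 1600 → 2000 → 2500 → 3200 → 4000 → 5000 → 6400 → 8000 — 2 1/3 stops raised (brighter).
Shutter speed: 6 → 8 → 10 → 13 → 15 → 20 → 25 — 2 stops slower (brighter).
Net so far: 2 stops brighter. Aperture: f/9 → f/10 → f/11 → f/13 → f/14 → f/16 → f/18.

f/18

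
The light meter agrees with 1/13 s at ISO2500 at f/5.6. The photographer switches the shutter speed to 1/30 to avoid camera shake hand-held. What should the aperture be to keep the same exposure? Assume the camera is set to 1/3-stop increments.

f/3.5

Shutter speed: 1/13 → 1/15 → 1/20 → 1/25 → 1/30 — 1 1/3 stops faster (darker).
Need 1 1/3 stops brighter from the aperture: f/5.6 → f/5 → f/4.5 → f/4 → f/3.5.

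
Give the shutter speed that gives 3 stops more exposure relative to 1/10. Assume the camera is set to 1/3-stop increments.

Shutter speed: 1/10 → 1/8 → 1/6 → 1/5 → 1/4 → 0.3 → 0.4 → 0.5 → 0.6 → 0.8 — 3 stops longer (brighter).

0.8 s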